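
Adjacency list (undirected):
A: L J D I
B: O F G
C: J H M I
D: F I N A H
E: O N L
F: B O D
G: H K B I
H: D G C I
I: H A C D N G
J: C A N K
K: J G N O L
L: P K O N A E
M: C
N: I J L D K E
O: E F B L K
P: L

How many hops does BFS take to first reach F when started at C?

3

Level 0: C
Level 1: H, I, J, M
Level 2: A, D, G, K, N
Level 3: B, E, F, L, O
Level 4: P
F first appears at level 3.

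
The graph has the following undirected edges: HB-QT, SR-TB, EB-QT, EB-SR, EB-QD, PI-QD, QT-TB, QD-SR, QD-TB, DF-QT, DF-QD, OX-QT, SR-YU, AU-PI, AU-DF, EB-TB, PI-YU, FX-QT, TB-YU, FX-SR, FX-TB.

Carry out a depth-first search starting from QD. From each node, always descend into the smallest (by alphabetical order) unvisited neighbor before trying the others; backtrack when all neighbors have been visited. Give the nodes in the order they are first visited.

QD, DF, AU, PI, YU, SR, EB, QT, FX, TB, HB, OX

Visit QD
QD → DF
DF → AU
AU → PI
PI → YU
YU → SR
SR → EB
EB → QT
QT → FX
FX → TB
QT → HB
QT → OX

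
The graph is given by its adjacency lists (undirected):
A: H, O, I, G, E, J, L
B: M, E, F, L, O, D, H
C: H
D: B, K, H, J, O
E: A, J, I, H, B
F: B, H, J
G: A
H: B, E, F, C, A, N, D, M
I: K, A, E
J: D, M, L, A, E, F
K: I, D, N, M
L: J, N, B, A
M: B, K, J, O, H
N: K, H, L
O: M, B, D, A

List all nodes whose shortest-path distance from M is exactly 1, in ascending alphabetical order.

B, H, J, K, O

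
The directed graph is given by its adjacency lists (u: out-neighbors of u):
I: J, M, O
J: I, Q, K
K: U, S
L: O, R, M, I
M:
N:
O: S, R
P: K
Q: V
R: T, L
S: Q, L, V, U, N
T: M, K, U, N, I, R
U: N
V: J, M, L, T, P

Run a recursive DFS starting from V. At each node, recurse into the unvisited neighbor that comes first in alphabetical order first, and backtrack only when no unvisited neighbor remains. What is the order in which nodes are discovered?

Visit V
V → J
J → I
I → M
I → O
O → R
R → L
R → T
T → K
K → S
S → N
S → Q
S → U
V → P

V -> J -> I -> M -> O -> R -> L -> T -> K -> S -> N -> Q -> U -> P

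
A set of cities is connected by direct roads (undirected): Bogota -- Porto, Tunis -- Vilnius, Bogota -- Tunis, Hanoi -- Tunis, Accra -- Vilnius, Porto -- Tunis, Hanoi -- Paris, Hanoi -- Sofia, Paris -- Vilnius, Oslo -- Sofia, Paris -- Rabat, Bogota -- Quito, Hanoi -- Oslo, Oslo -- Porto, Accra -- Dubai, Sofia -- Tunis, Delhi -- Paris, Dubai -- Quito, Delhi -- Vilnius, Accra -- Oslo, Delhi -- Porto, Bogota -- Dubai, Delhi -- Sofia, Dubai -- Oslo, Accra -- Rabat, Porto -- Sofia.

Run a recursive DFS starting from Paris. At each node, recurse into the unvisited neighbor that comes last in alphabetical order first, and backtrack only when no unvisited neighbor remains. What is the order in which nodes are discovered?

Visit Paris
Paris → Vilnius
Vilnius → Tunis
Tunis → Sofia
Sofia → Porto
Porto → Oslo
Oslo → Hanoi
Oslo → Dubai
Dubai → Quito
Quito → Bogota
Dubai → Accra
Accra → Rabat
Porto → Delhi

Paris -> Vilnius -> Tunis -> Sofia -> Porto -> Oslo -> Hanoi -> Dubai -> Quito -> Bogota -> Accra -> Rabat -> Delhi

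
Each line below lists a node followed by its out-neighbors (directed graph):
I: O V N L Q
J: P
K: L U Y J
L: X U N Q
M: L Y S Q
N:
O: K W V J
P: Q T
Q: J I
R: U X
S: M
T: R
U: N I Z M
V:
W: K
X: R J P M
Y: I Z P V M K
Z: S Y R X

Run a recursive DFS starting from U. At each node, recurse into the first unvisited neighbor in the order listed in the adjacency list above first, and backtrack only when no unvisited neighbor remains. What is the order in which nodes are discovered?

Visit U
U → N
U → I
I → O
O → K
K → L
L → X
X → R
X → J
J → P
P → Q
P → T
X → M
M → Y
Y → Z
Z → S
Y → V
O → W

U N I O K L X R J P Q T M Y Z S V W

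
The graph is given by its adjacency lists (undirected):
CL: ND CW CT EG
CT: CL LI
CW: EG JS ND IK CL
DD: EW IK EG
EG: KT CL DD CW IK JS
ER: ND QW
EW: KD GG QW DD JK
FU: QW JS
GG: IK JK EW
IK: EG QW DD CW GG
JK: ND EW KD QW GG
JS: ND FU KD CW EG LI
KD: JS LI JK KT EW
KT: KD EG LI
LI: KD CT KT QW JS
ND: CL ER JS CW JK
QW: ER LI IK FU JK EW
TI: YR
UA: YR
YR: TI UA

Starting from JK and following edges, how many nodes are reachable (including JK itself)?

17

BFS from JK visits: JK, EW, GG, KD, ND, QW, DD, IK, JS, KT, LI, CL, CW, ER, FU, EG, CT
Reachable nodes: 17 of 20 total.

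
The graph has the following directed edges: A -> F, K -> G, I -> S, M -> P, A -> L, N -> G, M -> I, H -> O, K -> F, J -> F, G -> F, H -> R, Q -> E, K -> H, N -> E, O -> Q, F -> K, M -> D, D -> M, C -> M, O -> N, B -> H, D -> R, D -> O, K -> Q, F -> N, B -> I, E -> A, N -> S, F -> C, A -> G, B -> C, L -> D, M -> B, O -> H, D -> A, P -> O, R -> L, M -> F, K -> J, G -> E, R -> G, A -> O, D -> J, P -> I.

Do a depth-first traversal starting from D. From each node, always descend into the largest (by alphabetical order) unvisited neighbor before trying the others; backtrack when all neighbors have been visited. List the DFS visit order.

D, R, L, G, F, N, S, E, A, O, Q, H, K, J, C, M, P, I, B

Visit D
D → R
R → L
R → G
G → F
F → N
N → S
N → E
E → A
A → O
O → Q
O → H
F → K
K → J
F → C
C → M
M → P
P → I
M → B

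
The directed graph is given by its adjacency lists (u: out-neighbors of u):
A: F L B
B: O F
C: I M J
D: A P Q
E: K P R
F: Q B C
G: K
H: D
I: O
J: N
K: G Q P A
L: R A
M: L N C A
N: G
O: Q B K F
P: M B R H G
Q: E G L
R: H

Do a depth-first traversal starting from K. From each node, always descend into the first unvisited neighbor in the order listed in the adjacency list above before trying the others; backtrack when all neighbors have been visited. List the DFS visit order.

K → G → Q → E → P → M → L → R → H → D → A → F → B → O → C → I → J → N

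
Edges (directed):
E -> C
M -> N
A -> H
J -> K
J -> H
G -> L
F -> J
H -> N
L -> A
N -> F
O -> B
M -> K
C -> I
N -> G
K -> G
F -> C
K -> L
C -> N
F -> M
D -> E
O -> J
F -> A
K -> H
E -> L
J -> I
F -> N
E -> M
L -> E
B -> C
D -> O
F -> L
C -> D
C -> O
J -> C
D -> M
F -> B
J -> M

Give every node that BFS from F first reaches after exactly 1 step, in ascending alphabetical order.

Level 0: F
Level 1: A, B, C, J, L, M, N
Level 2: D, E, G, H, I, K, O

A, B, C, J, L, M, N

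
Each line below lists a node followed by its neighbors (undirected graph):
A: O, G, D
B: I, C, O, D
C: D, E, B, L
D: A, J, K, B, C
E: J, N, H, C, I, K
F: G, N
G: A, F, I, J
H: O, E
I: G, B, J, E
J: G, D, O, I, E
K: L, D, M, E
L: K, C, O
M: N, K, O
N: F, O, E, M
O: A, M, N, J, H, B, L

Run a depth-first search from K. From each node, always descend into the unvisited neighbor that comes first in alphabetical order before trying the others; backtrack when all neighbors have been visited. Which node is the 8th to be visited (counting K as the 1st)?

Visit K
K → D
D → A
A → G
G → F
F → N
N → E
E → C
C → B
B → I
I → J
J → O
O → H
O → L
O → M

Visit order: K, D, A, G, F, N, E, C, B, I, J, O, H, L, M

C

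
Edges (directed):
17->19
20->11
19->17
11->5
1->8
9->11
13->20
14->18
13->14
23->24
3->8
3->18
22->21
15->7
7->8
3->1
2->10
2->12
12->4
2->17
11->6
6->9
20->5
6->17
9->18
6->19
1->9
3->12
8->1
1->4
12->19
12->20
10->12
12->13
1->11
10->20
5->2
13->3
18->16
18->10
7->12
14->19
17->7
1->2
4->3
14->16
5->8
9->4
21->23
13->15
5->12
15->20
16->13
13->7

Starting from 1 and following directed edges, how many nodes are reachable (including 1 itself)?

BFS from 1 visits: 1, 11, 9, 8, 4, 2, 6, 5, 18, 3, 17, 12, 10, 19, 16, 7, 20, 13, 15, 14
Reachable nodes: 20 of 24 total.

20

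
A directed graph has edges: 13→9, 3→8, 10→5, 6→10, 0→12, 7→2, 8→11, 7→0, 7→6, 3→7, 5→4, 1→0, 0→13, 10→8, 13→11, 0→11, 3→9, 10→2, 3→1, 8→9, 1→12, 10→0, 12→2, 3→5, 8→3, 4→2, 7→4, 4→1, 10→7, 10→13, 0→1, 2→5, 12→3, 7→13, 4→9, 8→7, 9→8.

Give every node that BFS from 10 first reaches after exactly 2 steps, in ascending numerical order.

Level 0: 10
Level 1: 0, 2, 5, 7, 8, 13
Level 2: 1, 3, 4, 6, 9, 11, 12

1, 3, 4, 6, 9, 11, 12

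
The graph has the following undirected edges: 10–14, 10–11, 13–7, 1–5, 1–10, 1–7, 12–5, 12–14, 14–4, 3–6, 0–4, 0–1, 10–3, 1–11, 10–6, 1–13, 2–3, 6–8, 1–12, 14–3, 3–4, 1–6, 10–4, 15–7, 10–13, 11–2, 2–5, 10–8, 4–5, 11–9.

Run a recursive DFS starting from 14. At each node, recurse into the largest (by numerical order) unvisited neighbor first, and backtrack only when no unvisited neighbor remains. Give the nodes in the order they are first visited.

Visit 14
14 → 12
12 → 5
5 → 4
4 → 10
10 → 13
13 → 7
7 → 15
7 → 1
1 → 11
11 → 9
11 → 2
2 → 3
3 → 6
6 → 8
1 → 0

14 12 5 4 10 13 7 15 1 11 9 2 3 6 8 0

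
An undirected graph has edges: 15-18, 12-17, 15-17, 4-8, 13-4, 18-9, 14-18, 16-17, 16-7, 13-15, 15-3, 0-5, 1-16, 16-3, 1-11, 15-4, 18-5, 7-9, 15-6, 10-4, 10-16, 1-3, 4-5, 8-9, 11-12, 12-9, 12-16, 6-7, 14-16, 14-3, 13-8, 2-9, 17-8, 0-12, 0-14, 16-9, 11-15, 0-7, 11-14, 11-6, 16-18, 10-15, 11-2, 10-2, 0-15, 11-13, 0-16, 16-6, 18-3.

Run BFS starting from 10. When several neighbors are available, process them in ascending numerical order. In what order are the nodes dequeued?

Visit 10; enqueue 2, 4, 15, 16 → queue [2, 4, 15, 16]
Visit 2; enqueue 9, 11 → queue [4, 15, 16, 9, 11]
Visit 4; enqueue 5, 8, 13 → queue [15, 16, 9, 11, 5, 8, 13]
Visit 15; enqueue 0, 3, 6, 17, 18 → queue [16, 9, 11, 5, 8, 13, 0, 3, 6, 17, 18]
Visit 16; enqueue 1, 7, 12, 14 → queue [9, 11, 5, 8, 13, 0, 3, 6, 17, 18, 1, 7, 12, 14]
Visit 9 → queue [11, 5, 8, 13, 0, 3, 6, 17, 18, 1, 7, 12, 14]
Visit 11 → queue [5, 8, 13, 0, 3, 6, 17, 18, 1, 7, 12, 14]
Visit 5 → queue [8, 13, 0, 3, 6, 17, 18, 1, 7, 12, 14]
Visit 8 → queue [13, 0, 3, 6, 17, 18, 1, 7, 12, 14]
Visit 13 → queue [0, 3, 6, 17, 18, 1, 7, 12, 14]
Visit 0 → queue [3, 6, 17, 18, 1, 7, 12, 14]
Visit 3 → queue [6, 17, 18, 1, 7, 12, 14]
Visit 6 → queue [17, 18, 1, 7, 12, 14]
Visit 17 → queue [18, 1, 7, 12, 14]
Visit 18 → queue [1, 7, 12, 14]
Visit 1 → queue [7, 12, 14]
Visit 7 → queue [12, 14]
Visit 12 → queue [14]
Visit 14 → queue []

10 -> 2 -> 4 -> 15 -> 16 -> 9 -> 11 -> 5 -> 8 -> 13 -> 0 -> 3 -> 6 -> 17 -> 18 -> 1 -> 7 -> 12 -> 14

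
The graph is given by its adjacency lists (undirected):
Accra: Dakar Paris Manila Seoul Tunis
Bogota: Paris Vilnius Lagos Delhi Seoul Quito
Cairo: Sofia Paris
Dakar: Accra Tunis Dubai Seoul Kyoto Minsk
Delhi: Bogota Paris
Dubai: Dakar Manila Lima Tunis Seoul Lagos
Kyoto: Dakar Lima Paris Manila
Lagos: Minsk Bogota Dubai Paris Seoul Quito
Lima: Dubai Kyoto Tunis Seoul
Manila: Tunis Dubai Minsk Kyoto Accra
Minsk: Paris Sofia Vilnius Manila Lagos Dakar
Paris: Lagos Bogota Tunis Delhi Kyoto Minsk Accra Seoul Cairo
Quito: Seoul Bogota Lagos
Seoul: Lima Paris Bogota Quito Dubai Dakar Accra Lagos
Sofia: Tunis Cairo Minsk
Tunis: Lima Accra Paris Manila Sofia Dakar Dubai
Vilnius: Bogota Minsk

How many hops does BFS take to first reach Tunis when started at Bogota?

Level 0: Bogota
Level 1: Delhi, Lagos, Paris, Quito, Seoul, Vilnius
Level 2: Accra, Cairo, Dakar, Dubai, Kyoto, Lima, Minsk, Tunis
Level 3: Manila, Sofia
Tunis first appears at level 2.

2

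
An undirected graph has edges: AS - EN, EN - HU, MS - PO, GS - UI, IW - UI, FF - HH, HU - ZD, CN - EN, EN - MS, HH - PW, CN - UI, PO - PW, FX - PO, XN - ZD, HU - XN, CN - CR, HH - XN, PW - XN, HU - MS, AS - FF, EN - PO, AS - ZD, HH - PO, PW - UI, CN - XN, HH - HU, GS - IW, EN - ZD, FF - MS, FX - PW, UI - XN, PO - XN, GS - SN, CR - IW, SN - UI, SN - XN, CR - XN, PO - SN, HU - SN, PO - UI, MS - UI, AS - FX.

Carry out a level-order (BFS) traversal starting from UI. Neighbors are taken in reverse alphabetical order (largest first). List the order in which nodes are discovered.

UI, XN, SN, PW, PO, MS, IW, GS, CN, ZD, HU, HH, CR, FX, EN, FF, AS

Visit UI; enqueue XN, SN, PW, PO, MS, IW, GS, CN → queue [XN, SN, PW, PO, MS, IW, GS, CN]
Visit XN; enqueue ZD, HU, HH, CR → queue [SN, PW, PO, MS, IW, GS, CN, ZD, HU, HH, CR]
Visit SN → queue [PW, PO, MS, IW, GS, CN, ZD, HU, HH, CR]
Visit PW; enqueue FX → queue [PO, MS, IW, GS, CN, ZD, HU, HH, CR, FX]
Visit PO; enqueue EN → queue [MS, IW, GS, CN, ZD, HU, HH, CR, FX, EN]
Visit MS; enqueue FF → queue [IW, GS, CN, ZD, HU, HH, CR, FX, EN, FF]
Visit IW → queue [GS, CN, ZD, HU, HH, CR, FX, EN, FF]
Visit GS → queue [CN, ZD, HU, HH, CR, FX, EN, FF]
Visit CN → queue [ZD, HU, HH, CR, FX, EN, FF]
Visit ZD; enqueue AS → queue [HU, HH, CR, FX, EN, FF, AS]
Visit HU → queue [HH, CR, FX, EN, FF, AS]
Visit HH → queue [CR, FX, EN, FF, AS]
Visit CR → queue [FX, EN, FF, AS]
Visit FX → queue [EN, FF, AS]
Visit EN → queue [FF, AS]
Visit FF → queue [AS]
Visit AS → queue []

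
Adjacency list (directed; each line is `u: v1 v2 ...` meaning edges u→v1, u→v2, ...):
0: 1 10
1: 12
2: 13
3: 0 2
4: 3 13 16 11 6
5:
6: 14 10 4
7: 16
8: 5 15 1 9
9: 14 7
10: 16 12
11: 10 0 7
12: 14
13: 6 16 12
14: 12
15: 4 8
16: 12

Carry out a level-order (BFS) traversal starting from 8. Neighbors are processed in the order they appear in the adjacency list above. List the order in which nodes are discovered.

8, 5, 15, 1, 9, 4, 12, 14, 7, 3, 13, 16, 11, 6, 0, 2, 10

Visit 8; enqueue 5, 15, 1, 9 → queue [5, 15, 1, 9]
Visit 5 → queue [15, 1, 9]
Visit 15; enqueue 4 → queue [1, 9, 4]
Visit 1; enqueue 12 → queue [9, 4, 12]
Visit 9; enqueue 14, 7 → queue [4, 12, 14, 7]
Visit 4; enqueue 3, 13, 16, 11, 6 → queue [12, 14, 7, 3, 13, 16, 11, 6]
Visit 12 → queue [14, 7, 3, 13, 16, 11, 6]
Visit 14 → queue [7, 3, 13, 16, 11, 6]
Visit 7 → queue [3, 13, 16, 11, 6]
Visit 3; enqueue 0, 2 → queue [13, 16, 11, 6, 0, 2]
Visit 13 → queue [16, 11, 6, 0, 2]
Visit 16 → queue [11, 6, 0, 2]
Visit 11; enqueue 10 → queue [6, 0, 2, 10]
Visit 6 → queue [0, 2, 10]
Visit 0 → queue [2, 10]
Visit 2 → queue [10]
Visit 10 → queue []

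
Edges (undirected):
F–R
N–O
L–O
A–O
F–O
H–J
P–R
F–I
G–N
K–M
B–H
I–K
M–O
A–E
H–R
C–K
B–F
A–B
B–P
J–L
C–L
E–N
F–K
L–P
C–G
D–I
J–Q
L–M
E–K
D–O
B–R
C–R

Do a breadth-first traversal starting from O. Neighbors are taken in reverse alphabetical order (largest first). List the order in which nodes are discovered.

Visit O; enqueue N, M, L, F, D, A → queue [N, M, L, F, D, A]
Visit N; enqueue G, E → queue [M, L, F, D, A, G, E]
Visit M; enqueue K → queue [L, F, D, A, G, E, K]
Visit L; enqueue P, J, C → queue [F, D, A, G, E, K, P, J, C]
Visit F; enqueue R, I, B → queue [D, A, G, E, K, P, J, C, R, I, B]
Visit D → queue [A, G, E, K, P, J, C, R, I, B]
Visit A → queue [G, E, K, P, J, C, R, I, B]
Visit G → queue [E, K, P, J, C, R, I, B]
Visit E → queue [K, P, J, C, R, I, B]
Visit K → queue [P, J, C, R, I, B]
Visit P → queue [J, C, R, I, B]
Visit J; enqueue Q, H → queue [C, R, I, B, Q, H]
Visit C → queue [R, I, B, Q, H]
Visit R → queue [I, B, Q, H]
Visit I → queue [B, Q, H]
Visit B → queue [Q, H]
Visit Q → queue [H]
Visit H → queue []

O, N, M, L, F, D, A, G, E, K, P, J, C, R, I, B, Q, H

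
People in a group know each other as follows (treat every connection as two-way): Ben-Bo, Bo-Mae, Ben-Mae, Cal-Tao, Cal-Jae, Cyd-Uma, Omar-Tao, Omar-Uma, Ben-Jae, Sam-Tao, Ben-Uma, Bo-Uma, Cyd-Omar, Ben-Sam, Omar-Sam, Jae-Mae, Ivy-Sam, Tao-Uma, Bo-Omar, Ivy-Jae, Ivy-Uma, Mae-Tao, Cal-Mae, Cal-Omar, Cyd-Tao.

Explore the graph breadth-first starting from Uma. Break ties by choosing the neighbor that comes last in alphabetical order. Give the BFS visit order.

Visit Uma; enqueue Tao, Omar, Ivy, Cyd, Bo, Ben → queue [Tao, Omar, Ivy, Cyd, Bo, Ben]
Visit Tao; enqueue Sam, Mae, Cal → queue [Omar, Ivy, Cyd, Bo, Ben, Sam, Mae, Cal]
Visit Omar → queue [Ivy, Cyd, Bo, Ben, Sam, Mae, Cal]
Visit Ivy; enqueue Jae → queue [Cyd, Bo, Ben, Sam, Mae, Cal, Jae]
Visit Cyd → queue [Bo, Ben, Sam, Mae, Cal, Jae]
Visit Bo → queue [Ben, Sam, Mae, Cal, Jae]
Visit Ben → queue [Sam, Mae, Cal, Jae]
Visit Sam → queue [Mae, Cal, Jae]
Visit Mae → queue [Cal, Jae]
Visit Cal → queue [Jae]
Visit Jae → queue []

Uma, Tao, Omar, Ivy, Cyd, Bo, Ben, Sam, Mae, Cal, Jae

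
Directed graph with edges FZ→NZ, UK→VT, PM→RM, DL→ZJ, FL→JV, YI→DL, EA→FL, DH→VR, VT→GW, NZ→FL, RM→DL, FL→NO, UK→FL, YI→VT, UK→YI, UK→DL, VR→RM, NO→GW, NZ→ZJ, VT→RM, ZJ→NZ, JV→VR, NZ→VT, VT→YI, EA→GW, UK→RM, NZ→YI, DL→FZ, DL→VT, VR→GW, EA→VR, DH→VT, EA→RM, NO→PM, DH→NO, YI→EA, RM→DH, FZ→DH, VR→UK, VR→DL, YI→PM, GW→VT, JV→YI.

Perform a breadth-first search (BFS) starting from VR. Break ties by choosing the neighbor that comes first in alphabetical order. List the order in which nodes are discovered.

VR -> DL -> GW -> RM -> UK -> FZ -> VT -> ZJ -> DH -> FL -> YI -> NZ -> NO -> JV -> EA -> PM

Visit VR; enqueue DL, GW, RM, UK → queue [DL, GW, RM, UK]
Visit DL; enqueue FZ, VT, ZJ → queue [GW, RM, UK, FZ, VT, ZJ]
Visit GW → queue [RM, UK, FZ, VT, ZJ]
Visit RM; enqueue DH → queue [UK, FZ, VT, ZJ, DH]
Visit UK; enqueue FL, YI → queue [FZ, VT, ZJ, DH, FL, YI]
Visit FZ; enqueue NZ → queue [VT, ZJ, DH, FL, YI, NZ]
Visit VT → queue [ZJ, DH, FL, YI, NZ]
Visit ZJ → queue [DH, FL, YI, NZ]
Visit DH; enqueue NO → queue [FL, YI, NZ, NO]
Visit FL; enqueue JV → queue [YI, NZ, NO, JV]
Visit YI; enqueue EA, PM → queue [NZ, NO, JV, EA, PM]
Visit NZ → queue [NO, JV, EA, PM]
Visit NO → queue [JV, EA, PM]
Visit JV → queue [EA, PM]
Visit EA → queue [PM]
Visit PM → queue []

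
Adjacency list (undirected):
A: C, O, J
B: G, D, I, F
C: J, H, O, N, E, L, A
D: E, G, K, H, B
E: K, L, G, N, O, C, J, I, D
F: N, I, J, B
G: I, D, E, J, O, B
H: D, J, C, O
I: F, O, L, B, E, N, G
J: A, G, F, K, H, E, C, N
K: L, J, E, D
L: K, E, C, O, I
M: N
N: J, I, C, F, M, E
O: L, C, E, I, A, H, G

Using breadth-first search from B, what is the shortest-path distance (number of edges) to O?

Level 0: B
Level 1: D, F, G, I
Level 2: E, H, J, K, L, N, O
Level 3: A, C, M
O first appears at level 2.

2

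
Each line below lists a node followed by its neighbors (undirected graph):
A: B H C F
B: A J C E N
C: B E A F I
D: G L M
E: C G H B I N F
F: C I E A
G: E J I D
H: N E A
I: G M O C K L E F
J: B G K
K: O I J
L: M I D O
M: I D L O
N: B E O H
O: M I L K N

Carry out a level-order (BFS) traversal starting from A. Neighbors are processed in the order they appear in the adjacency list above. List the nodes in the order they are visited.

A, B, H, C, F, J, E, N, I, G, K, O, M, L, D

Visit A; enqueue B, H, C, F → queue [B, H, C, F]
Visit B; enqueue J, E, N → queue [H, C, F, J, E, N]
Visit H → queue [C, F, J, E, N]
Visit C; enqueue I → queue [F, J, E, N, I]
Visit F → queue [J, E, N, I]
Visit J; enqueue G, K → queue [E, N, I, G, K]
Visit E → queue [N, I, G, K]
Visit N; enqueue O → queue [I, G, K, O]
Visit I; enqueue M, L → queue [G, K, O, M, L]
Visit G; enqueue D → queue [K, O, M, L, D]
Visit K → queue [O, M, L, D]
Visit O → queue [M, L, D]
Visit M → queue [L, D]
Visit L → queue [D]
Visit D → queue []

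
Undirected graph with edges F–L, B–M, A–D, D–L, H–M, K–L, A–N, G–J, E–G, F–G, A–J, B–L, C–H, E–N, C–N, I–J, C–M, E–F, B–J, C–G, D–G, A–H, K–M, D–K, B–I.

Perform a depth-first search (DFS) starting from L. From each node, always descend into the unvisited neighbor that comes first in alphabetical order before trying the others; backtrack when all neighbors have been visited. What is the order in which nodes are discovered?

L → B → I → J → A → D → G → C → H → M → K → N → E → F

Visit L
L → B
B → I
I → J
J → A
A → D
D → G
G → C
C → H
H → M
M → K
C → N
N → E
E → F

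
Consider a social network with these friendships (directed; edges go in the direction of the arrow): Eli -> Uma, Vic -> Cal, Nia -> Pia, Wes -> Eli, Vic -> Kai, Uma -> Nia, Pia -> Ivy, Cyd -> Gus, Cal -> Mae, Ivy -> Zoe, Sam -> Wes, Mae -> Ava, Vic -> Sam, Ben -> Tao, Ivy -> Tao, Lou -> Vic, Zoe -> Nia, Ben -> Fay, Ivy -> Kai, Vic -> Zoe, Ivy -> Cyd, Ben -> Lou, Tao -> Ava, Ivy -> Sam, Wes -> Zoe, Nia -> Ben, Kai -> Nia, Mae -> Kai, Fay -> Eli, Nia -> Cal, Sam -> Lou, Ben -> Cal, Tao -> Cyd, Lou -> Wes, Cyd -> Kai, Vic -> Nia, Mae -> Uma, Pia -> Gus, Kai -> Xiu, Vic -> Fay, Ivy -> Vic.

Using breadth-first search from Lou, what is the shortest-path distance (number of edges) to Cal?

2

Level 0: Lou
Level 1: Vic, Wes
Level 2: Cal, Eli, Fay, Kai, Nia, Sam, Zoe
Level 3: Ben, Mae, Pia, Uma, Xiu
Level 4: Ava, Gus, Ivy, Tao
Level 5: Cyd
Cal first appears at level 2.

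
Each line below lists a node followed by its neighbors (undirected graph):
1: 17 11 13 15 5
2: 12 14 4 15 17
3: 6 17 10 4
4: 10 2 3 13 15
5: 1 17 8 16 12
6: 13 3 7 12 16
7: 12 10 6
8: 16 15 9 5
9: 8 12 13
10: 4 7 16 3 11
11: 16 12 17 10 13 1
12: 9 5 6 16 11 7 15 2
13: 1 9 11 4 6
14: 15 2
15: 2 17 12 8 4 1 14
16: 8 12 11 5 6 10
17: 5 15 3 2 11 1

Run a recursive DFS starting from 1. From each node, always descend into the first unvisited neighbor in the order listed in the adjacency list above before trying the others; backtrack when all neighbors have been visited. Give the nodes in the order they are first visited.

Visit 1
1 → 17
17 → 5
5 → 8
8 → 16
16 → 12
12 → 9
9 → 13
13 → 11
11 → 10
10 → 4
4 → 2
2 → 14
14 → 15
4 → 3
3 → 6
6 → 7

1 → 17 → 5 → 8 → 16 → 12 → 9 → 13 → 11 → 10 → 4 → 2 → 14 → 15 → 3 → 6 → 7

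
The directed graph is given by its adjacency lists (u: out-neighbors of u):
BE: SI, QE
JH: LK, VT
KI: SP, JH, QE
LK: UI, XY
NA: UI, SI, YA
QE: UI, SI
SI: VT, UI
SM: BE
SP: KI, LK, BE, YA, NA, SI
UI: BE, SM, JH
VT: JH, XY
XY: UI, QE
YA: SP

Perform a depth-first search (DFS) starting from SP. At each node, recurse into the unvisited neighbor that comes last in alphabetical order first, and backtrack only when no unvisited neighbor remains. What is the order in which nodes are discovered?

SP YA SI VT XY UI SM BE QE JH LK NA KI

Visit SP
SP → YA
SP → SI
SI → VT
VT → XY
XY → UI
UI → SM
SM → BE
BE → QE
UI → JH
JH → LK
SP → NA
SP → KI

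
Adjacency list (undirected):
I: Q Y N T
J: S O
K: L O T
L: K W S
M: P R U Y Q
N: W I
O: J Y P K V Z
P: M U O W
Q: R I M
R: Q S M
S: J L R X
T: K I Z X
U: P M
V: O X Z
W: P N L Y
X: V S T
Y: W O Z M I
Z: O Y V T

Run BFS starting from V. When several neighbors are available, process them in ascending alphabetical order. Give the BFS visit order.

V O X Z J K P Y S T L M U W I R Q N

Visit V; enqueue O, X, Z → queue [O, X, Z]
Visit O; enqueue J, K, P, Y → queue [X, Z, J, K, P, Y]
Visit X; enqueue S, T → queue [Z, J, K, P, Y, S, T]
Visit Z → queue [J, K, P, Y, S, T]
Visit J → queue [K, P, Y, S, T]
Visit K; enqueue L → queue [P, Y, S, T, L]
Visit P; enqueue M, U, W → queue [Y, S, T, L, M, U, W]
Visit Y; enqueue I → queue [S, T, L, M, U, W, I]
Visit S; enqueue R → queue [T, L, M, U, W, I, R]
Visit T → queue [L, M, U, W, I, R]
Visit L → queue [M, U, W, I, R]
Visit M; enqueue Q → queue [U, W, I, R, Q]
Visit U → queue [W, I, R, Q]
Visit W; enqueue N → queue [I, R, Q, N]
Visit I → queue [R, Q, N]
Visit R → queue [Q, N]
Visit Q → queue [N]
Visit N → queue []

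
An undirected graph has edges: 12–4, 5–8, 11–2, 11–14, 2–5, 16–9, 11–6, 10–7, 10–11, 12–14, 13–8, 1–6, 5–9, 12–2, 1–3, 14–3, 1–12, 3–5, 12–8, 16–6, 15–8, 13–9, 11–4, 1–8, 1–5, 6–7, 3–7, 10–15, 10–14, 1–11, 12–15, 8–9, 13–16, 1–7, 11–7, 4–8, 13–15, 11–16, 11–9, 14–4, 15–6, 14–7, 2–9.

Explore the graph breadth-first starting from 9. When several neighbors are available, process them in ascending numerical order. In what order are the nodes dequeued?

Visit 9; enqueue 2, 5, 8, 11, 13, 16 → queue [2, 5, 8, 11, 13, 16]
Visit 2; enqueue 12 → queue [5, 8, 11, 13, 16, 12]
Visit 5; enqueue 1, 3 → queue [8, 11, 13, 16, 12, 1, 3]
Visit 8; enqueue 4, 15 → queue [11, 13, 16, 12, 1, 3, 4, 15]
Visit 11; enqueue 6, 7, 10, 14 → queue [13, 16, 12, 1, 3, 4, 15, 6, 7, 10, 14]
Visit 13 → queue [16, 12, 1, 3, 4, 15, 6, 7, 10, 14]
Visit 16 → queue [12, 1, 3, 4, 15, 6, 7, 10, 14]
Visit 12 → queue [1, 3, 4, 15, 6, 7, 10, 14]
Visit 1 → queue [3, 4, 15, 6, 7, 10, 14]
Visit 3 → queue [4, 15, 6, 7, 10, 14]
Visit 4 → queue [15, 6, 7, 10, 14]
Visit 15 → queue [6, 7, 10, 14]
Visit 6 → queue [7, 10, 14]
Visit 7 → queue [10, 14]
Visit 10 → queue [14]
Visit 14 → queue []

9, 2, 5, 8, 11, 13, 16, 12, 1, 3, 4, 15, 6, 7, 10, 14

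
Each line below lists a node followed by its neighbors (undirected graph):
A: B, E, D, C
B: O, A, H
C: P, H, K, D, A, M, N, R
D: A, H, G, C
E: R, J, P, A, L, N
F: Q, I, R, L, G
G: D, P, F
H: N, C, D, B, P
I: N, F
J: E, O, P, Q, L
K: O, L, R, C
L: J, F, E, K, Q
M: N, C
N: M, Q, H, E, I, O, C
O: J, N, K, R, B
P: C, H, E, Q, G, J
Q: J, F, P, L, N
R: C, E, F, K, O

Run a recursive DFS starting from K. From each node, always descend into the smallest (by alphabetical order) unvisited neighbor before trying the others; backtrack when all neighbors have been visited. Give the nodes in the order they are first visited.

Visit K
K → C
C → A
A → B
B → H
H → D
D → G
G → F
F → I
I → N
N → E
E → J
J → L
L → Q
Q → P
J → O
O → R
N → M

K -> C -> A -> B -> H -> D -> G -> F -> I -> N -> E -> J -> L -> Q -> P -> O -> R -> M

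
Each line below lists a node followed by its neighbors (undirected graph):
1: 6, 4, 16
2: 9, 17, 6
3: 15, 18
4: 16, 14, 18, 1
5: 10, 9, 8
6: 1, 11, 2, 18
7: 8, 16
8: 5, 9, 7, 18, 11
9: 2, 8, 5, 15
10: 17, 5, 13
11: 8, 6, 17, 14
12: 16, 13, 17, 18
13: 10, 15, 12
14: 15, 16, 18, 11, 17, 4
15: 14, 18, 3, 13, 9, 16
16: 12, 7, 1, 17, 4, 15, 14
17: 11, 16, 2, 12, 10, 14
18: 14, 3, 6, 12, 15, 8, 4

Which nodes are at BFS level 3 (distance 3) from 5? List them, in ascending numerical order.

Level 0: 5
Level 1: 8, 9, 10
Level 2: 2, 7, 11, 13, 15, 17, 18
Level 3: 3, 4, 6, 12, 14, 16
Level 4: 1

3, 4, 6, 12, 14, 16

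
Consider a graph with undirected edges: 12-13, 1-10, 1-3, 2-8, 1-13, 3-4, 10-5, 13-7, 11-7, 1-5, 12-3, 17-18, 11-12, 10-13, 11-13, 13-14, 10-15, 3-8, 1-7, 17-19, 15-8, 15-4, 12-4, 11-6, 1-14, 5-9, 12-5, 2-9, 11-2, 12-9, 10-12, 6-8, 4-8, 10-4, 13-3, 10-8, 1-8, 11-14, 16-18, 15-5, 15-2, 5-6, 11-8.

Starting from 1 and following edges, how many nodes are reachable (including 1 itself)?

BFS from 1 visits: 1, 14, 13, 10, 8, 7, 5, 3, 11, 12, 15, 4, 6, 2, 9
Reachable nodes: 15 of 19 total.

15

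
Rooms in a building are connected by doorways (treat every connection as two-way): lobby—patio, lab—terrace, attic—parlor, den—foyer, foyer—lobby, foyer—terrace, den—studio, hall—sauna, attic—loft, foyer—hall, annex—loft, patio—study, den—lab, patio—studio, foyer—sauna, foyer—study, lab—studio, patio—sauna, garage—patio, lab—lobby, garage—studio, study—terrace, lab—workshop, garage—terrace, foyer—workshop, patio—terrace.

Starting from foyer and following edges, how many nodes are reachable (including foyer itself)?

BFS from foyer visits: foyer, den, hall, lobby, sauna, study, terrace, workshop, lab, studio, patio, garage
Reachable nodes: 12 of 16 total.

12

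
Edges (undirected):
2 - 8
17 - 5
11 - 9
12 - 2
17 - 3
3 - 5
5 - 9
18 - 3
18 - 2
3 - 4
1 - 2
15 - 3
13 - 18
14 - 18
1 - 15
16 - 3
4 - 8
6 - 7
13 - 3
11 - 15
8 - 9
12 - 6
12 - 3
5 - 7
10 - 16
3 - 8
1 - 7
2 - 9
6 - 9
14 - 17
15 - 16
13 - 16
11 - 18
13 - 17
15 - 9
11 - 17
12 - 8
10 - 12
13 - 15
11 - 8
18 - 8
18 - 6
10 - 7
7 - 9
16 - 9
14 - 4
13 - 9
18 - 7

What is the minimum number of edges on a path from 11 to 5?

2

Level 0: 11
Level 1: 8, 9, 15, 17, 18
Level 2: 1, 2, 3, 4, 5, 6, 7, 12, 13, 14, 16
Level 3: 10
5 first appears at level 2.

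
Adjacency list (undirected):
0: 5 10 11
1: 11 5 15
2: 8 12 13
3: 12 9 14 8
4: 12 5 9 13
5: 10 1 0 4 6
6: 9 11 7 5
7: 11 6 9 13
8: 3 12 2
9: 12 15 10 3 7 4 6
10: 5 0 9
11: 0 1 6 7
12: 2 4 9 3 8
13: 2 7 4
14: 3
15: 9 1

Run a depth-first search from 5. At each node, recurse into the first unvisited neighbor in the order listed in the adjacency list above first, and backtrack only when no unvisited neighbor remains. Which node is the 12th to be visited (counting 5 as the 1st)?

14

Visit 5
5 → 10
10 → 0
0 → 11
11 → 1
1 → 15
15 → 9
9 → 12
12 → 2
2 → 8
8 → 3
3 → 14
2 → 13
13 → 7
7 → 6
13 → 4

Visit order: 5, 10, 0, 11, 1, 15, 9, 12, 2, 8, 3, 14, 13, 7, 6, 4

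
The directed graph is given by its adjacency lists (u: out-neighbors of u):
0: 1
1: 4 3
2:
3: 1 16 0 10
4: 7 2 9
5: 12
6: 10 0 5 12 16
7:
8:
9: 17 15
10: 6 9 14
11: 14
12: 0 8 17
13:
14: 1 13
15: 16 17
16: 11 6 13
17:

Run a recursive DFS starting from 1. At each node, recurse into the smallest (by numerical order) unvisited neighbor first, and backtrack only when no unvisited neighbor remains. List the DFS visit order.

1, 3, 0, 10, 6, 5, 12, 8, 17, 16, 11, 14, 13, 9, 15, 4, 2, 7

Visit 1
1 → 3
3 → 0
3 → 10
10 → 6
6 → 5
5 → 12
12 → 8
12 → 17
6 → 16
16 → 11
11 → 14
14 → 13
10 → 9
9 → 15
1 → 4
4 → 2
4 → 7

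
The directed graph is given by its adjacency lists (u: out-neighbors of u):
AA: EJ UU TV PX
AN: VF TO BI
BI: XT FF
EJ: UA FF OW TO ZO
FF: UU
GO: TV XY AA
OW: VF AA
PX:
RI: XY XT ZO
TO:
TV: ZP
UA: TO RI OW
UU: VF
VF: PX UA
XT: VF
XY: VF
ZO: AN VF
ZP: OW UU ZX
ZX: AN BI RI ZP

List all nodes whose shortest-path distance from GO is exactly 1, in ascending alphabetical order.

AA, TV, XY

Level 0: GO
Level 1: AA, TV, XY
Level 2: EJ, PX, UU, VF, ZP
Level 3: FF, OW, TO, UA, ZO, ZX
Level 4: AN, BI, RI
Level 5: XT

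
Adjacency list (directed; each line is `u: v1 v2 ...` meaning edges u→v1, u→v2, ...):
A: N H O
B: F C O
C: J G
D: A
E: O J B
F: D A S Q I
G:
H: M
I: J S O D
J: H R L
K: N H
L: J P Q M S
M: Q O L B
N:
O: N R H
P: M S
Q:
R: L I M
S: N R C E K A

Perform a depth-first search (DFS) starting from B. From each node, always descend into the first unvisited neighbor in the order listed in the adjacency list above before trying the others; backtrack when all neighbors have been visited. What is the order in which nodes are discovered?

Visit B
B → F
F → D
D → A
A → N
A → H
H → M
M → Q
M → O
O → R
R → L
L → J
L → P
P → S
S → C
C → G
S → E
S → K
R → I

B → F → D → A → N → H → M → Q → O → R → L → J → P → S → C → G → E → K → I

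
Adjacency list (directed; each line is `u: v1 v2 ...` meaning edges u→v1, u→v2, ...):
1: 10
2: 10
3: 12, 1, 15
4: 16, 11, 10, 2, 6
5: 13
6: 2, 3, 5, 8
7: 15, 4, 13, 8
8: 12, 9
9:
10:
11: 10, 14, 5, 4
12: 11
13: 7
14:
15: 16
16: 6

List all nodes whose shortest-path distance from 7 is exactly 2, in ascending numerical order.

2, 6, 9, 10, 11, 12, 16

Level 0: 7
Level 1: 4, 8, 13, 15
Level 2: 2, 6, 9, 10, 11, 12, 16
Level 3: 3, 5, 14
Level 4: 1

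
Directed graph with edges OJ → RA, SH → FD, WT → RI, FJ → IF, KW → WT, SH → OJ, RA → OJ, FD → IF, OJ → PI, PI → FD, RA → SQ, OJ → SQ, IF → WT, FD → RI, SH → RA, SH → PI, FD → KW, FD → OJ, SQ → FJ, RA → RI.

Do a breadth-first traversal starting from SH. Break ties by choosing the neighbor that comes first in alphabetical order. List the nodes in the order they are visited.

Visit SH; enqueue FD, OJ, PI, RA → queue [FD, OJ, PI, RA]
Visit FD; enqueue IF, KW, RI → queue [OJ, PI, RA, IF, KW, RI]
Visit OJ; enqueue SQ → queue [PI, RA, IF, KW, RI, SQ]
Visit PI → queue [RA, IF, KW, RI, SQ]
Visit RA → queue [IF, KW, RI, SQ]
Visit IF; enqueue WT → queue [KW, RI, SQ, WT]
Visit KW → queue [RI, SQ, WT]
Visit RI → queue [SQ, WT]
Visit SQ; enqueue FJ → queue [WT, FJ]
Visit WT → queue [FJ]
Visit FJ → queue []

SH → FD → OJ → PI → RA → IF → KW → RI → SQ → WT → FJ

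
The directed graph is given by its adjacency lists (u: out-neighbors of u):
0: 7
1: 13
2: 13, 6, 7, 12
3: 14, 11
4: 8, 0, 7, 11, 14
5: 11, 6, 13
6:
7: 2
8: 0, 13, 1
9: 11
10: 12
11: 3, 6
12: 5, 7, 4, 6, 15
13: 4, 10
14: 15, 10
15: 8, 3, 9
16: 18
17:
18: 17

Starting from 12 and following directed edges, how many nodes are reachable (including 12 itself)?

16

BFS from 12 visits: 12, 15, 7, 6, 5, 4, 9, 8, 3, 2, 13, 11, 14, 0, 1, 10
Reachable nodes: 16 of 19 total.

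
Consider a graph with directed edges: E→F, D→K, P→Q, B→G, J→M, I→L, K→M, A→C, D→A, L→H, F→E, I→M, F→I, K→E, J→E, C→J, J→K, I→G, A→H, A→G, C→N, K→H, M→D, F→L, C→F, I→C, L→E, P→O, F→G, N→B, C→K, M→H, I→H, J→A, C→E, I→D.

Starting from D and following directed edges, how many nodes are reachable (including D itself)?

14

BFS from D visits: D, K, A, M, H, E, G, C, F, N, J, L, I, B
Reachable nodes: 14 of 17 total.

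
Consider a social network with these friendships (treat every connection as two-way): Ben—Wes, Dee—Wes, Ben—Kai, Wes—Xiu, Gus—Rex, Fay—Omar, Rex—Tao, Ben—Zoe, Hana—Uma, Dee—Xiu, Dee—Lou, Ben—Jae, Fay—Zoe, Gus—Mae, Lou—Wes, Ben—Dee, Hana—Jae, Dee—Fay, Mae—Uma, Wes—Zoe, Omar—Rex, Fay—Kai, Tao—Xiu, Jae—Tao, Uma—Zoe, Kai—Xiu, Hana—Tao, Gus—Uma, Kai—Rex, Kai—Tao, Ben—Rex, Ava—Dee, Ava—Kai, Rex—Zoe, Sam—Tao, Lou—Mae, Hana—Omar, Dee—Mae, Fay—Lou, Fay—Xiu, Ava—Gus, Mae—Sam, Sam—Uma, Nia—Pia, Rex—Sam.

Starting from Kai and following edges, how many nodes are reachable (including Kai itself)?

BFS from Kai visits: Kai, Ava, Ben, Fay, Rex, Tao, Xiu, Dee, Gus, Jae, Wes, Zoe, Lou, Omar, Sam, Hana, Mae, Uma
Reachable nodes: 18 of 20 total.

18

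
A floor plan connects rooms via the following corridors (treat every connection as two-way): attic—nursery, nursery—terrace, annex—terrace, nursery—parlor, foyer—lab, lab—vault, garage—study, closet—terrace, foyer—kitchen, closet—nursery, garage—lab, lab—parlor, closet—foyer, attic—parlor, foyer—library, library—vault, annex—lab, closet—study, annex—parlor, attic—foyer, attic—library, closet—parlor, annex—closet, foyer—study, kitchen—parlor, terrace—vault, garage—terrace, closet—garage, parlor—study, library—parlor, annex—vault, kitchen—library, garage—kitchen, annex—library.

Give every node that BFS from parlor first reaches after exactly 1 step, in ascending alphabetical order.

annex, attic, closet, kitchen, lab, library, nursery, study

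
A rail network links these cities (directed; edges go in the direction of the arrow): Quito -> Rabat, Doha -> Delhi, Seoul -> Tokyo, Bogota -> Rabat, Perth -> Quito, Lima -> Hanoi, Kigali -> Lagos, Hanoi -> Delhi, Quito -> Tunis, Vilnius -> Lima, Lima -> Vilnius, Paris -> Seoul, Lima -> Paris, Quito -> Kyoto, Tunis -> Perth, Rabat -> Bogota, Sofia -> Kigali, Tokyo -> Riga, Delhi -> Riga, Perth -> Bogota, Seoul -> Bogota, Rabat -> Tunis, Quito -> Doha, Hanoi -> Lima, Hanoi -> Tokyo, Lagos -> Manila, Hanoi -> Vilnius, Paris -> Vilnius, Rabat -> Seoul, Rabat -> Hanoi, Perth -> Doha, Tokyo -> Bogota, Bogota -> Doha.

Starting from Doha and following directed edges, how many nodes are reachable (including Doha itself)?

BFS from Doha visits: Doha, Delhi, Riga
Reachable nodes: 3 of 19 total.

3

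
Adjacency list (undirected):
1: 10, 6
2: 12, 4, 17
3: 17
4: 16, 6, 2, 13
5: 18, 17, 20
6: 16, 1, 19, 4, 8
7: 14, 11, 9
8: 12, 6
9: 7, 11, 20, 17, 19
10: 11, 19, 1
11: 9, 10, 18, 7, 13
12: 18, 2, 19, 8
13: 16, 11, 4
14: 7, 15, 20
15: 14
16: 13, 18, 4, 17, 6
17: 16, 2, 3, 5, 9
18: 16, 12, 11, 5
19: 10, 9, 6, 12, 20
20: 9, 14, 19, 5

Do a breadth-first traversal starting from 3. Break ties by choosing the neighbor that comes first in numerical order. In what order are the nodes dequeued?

Visit 3; enqueue 17 → queue [17]
Visit 17; enqueue 2, 5, 9, 16 → queue [2, 5, 9, 16]
Visit 2; enqueue 4, 12 → queue [5, 9, 16, 4, 12]
Visit 5; enqueue 18, 20 → queue [9, 16, 4, 12, 18, 20]
Visit 9; enqueue 7, 11, 19 → queue [16, 4, 12, 18, 20, 7, 11, 19]
Visit 16; enqueue 6, 13 → queue [4, 12, 18, 20, 7, 11, 19, 6, 13]
Visit 4 → queue [12, 18, 20, 7, 11, 19, 6, 13]
Visit 12; enqueue 8 → queue [18, 20, 7, 11, 19, 6, 13, 8]
Visit 18 → queue [20, 7, 11, 19, 6, 13, 8]
Visit 20; enqueue 14 → queue [7, 11, 19, 6, 13, 8, 14]
Visit 7 → queue [11, 19, 6, 13, 8, 14]
Visit 11; enqueue 10 → queue [19, 6, 13, 8, 14, 10]
Visit 19 → queue [6, 13, 8, 14, 10]
Visit 6; enqueue 1 → queue [13, 8, 14, 10, 1]
Visit 13 → queue [8, 14, 10, 1]
Visit 8 → queue [14, 10, 1]
Visit 14; enqueue 15 → queue [10, 1, 15]
Visit 10 → queue [1, 15]
Visit 1 → queue [15]
Visit 15 → queue []

3 17 2 5 9 16 4 12 18 20 7 11 19 6 13 8 14 10 1 15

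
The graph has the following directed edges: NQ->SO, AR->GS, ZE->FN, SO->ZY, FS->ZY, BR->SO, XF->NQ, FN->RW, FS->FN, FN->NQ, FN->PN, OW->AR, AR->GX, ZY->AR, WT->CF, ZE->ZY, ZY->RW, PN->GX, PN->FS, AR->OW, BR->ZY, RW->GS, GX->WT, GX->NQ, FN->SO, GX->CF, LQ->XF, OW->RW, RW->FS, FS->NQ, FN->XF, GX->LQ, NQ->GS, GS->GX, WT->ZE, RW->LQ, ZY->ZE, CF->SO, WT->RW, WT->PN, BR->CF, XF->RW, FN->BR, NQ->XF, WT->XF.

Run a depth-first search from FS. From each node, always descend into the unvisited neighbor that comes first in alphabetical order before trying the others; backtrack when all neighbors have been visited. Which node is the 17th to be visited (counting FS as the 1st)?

Visit FS
FS → FN
FN → BR
BR → CF
CF → SO
SO → ZY
ZY → AR
AR → GS
GS → GX
GX → LQ
LQ → XF
XF → NQ
XF → RW
GX → WT
WT → PN
WT → ZE
AR → OW

Visit order: FS, FN, BR, CF, SO, ZY, AR, GS, GX, LQ, XF, NQ, RW, WT, PN, ZE, OW

OW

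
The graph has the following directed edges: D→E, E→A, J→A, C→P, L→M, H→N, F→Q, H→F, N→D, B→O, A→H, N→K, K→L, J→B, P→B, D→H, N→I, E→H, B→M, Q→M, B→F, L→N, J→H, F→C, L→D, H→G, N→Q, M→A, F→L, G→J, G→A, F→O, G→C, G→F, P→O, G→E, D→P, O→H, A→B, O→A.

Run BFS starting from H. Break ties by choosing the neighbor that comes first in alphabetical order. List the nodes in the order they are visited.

H -> F -> G -> N -> C -> L -> O -> Q -> A -> E -> J -> D -> I -> K -> P -> M -> B

Visit H; enqueue F, G, N → queue [F, G, N]
Visit F; enqueue C, L, O, Q → queue [G, N, C, L, O, Q]
Visit G; enqueue A, E, J → queue [N, C, L, O, Q, A, E, J]
Visit N; enqueue D, I, K → queue [C, L, O, Q, A, E, J, D, I, K]
Visit C; enqueue P → queue [L, O, Q, A, E, J, D, I, K, P]
Visit L; enqueue M → queue [O, Q, A, E, J, D, I, K, P, M]
Visit O → queue [Q, A, E, J, D, I, K, P, M]
Visit Q → queue [A, E, J, D, I, K, P, M]
Visit A; enqueue B → queue [E, J, D, I, K, P, M, B]
Visit E → queue [J, D, I, K, P, M, B]
Visit J → queue [D, I, K, P, M, B]
Visit D → queue [I, K, P, M, B]
Visit I → queue [K, P, M, B]
Visit K → queue [P, M, B]
Visit P → queue [M, B]
Visit M → queue [B]
Visit B → queue []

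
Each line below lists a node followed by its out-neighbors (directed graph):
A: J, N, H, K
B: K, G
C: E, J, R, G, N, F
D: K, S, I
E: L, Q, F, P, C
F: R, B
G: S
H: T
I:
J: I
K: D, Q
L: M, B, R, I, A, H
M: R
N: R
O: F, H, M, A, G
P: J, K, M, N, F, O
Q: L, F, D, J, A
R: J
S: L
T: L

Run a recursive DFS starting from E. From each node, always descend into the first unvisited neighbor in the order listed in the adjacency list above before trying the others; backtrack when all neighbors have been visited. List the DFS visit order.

E, L, M, R, J, I, B, K, D, S, Q, F, A, N, H, T, G, P, O, C

Visit E
E → L
L → M
M → R
R → J
J → I
L → B
B → K
K → D
D → S
K → Q
Q → F
Q → A
A → N
A → H
H → T
B → G
E → P
P → O
E → C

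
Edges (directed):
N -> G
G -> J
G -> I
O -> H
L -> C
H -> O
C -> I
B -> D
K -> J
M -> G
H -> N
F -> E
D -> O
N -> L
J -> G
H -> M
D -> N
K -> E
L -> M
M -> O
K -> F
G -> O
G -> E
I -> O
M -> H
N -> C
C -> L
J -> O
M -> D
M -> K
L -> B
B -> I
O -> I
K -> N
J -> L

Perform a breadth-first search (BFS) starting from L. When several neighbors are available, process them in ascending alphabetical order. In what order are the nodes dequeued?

Visit L; enqueue B, C, M → queue [B, C, M]
Visit B; enqueue D, I → queue [C, M, D, I]
Visit C → queue [M, D, I]
Visit M; enqueue G, H, K, O → queue [D, I, G, H, K, O]
Visit D; enqueue N → queue [I, G, H, K, O, N]
Visit I → queue [G, H, K, O, N]
Visit G; enqueue E, J → queue [H, K, O, N, E, J]
Visit H → queue [K, O, N, E, J]
Visit K; enqueue F → queue [O, N, E, J, F]
Visit O → queue [N, E, J, F]
Visit N → queue [E, J, F]
Visit E → queue [J, F]
Visit J → queue [F]
Visit F → queue []

L → B → C → M → D → I → G → H → K → O → N → E → J → F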